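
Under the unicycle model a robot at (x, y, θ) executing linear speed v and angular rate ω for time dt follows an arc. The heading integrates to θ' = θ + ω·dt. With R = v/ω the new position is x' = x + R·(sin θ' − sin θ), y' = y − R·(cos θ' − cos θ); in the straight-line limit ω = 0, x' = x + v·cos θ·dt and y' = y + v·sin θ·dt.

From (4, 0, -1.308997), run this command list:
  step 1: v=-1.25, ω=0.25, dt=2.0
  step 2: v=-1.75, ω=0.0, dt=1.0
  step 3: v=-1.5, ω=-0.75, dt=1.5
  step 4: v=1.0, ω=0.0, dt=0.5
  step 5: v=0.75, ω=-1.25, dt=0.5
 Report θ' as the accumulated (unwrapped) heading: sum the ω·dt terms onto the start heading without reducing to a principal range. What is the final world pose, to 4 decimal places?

step 1: θ'=-0.8090 (R=-5.0000) → pose (2.7883, 2.1570, -0.8090)
step 2: θ'=-0.8090 (straight) → pose (1.5805, 3.4233, -0.8090)
step 3: θ'=-1.9340 (R=2.0000) → pose (1.1581, 5.5143, -1.9340)
step 4: θ'=-1.9340 (straight) → pose (0.9805, 5.0469, -1.9340)
step 5: θ'=-2.5590 (R=-0.6000) → pose (0.7497, 4.7591, -2.5590)

(0.7497, 4.7591, -2.5590)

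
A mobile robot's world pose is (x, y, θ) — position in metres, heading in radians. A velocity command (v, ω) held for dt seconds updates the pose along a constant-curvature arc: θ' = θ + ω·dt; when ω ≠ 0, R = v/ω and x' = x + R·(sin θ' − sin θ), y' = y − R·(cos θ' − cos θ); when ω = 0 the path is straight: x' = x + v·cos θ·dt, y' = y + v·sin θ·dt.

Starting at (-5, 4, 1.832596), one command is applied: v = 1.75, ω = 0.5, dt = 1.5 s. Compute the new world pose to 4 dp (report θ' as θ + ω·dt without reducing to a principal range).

(-6.5246, 6.0614, 2.5826)

θ' = 1.8326 + 0.5·1.5 = 2.5826
R = v/ω = 1.75/0.5 = 3.5000
x' = -5 + 3.5000·(sin 2.5826 − sin 1.8326) = -6.5246
y' = 4 − 3.5000·(cos 2.5826 − cos 1.8326) = 6.0614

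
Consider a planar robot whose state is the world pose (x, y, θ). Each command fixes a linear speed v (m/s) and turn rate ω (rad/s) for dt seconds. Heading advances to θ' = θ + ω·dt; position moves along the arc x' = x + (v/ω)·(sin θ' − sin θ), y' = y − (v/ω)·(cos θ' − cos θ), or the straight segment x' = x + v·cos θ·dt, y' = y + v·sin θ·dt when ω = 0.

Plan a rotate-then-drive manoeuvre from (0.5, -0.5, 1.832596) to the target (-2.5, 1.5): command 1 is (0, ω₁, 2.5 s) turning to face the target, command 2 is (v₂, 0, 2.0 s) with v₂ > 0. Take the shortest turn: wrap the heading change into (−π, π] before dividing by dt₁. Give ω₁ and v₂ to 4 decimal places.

ω₁ = 0.2884, v₂ = 1.8028

heading to target = atan2(1.5−-0.5, -2.5−0.5) = 2.5536
Δθ = wrap(2.5536 − 1.8326) = 0.7210; ω₁ = Δθ/dt₁ = 0.2884
distance = √((-2.5−0.5)² + (1.5−-0.5)²) = 3.6056; v₂ = distance/dt₂ = 1.8028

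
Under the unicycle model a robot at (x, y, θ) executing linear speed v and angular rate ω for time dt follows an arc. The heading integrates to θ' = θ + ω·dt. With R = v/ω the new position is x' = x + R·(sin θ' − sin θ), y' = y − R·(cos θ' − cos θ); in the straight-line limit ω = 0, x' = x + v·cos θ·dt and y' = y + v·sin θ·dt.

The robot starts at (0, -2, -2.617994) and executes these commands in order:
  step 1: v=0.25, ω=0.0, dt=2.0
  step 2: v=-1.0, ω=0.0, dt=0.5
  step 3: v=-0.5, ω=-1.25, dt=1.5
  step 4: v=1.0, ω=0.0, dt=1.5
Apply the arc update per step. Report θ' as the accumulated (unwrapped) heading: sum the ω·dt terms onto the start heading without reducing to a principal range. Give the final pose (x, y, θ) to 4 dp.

(0.2640, -0.7953, -4.4930)

step 1: θ'=-2.6180 (straight) → pose (-0.4330, -2.2500, -2.6180)
step 2: θ'=-2.6180 (straight) → pose (0.0000, -2.0000, -2.6180)
step 3: θ'=-4.4930 (R=0.4000) → pose (0.5904, -2.2594, -4.4930)
step 4: θ'=-4.4930 (straight) → pose (0.2640, -0.7953, -4.4930)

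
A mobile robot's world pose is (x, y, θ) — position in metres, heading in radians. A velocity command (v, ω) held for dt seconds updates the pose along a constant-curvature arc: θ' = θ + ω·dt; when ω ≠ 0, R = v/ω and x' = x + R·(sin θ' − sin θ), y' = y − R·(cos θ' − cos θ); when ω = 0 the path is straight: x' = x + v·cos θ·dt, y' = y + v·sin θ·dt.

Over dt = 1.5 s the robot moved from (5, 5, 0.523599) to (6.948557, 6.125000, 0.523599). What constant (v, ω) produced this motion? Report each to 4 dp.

Δθ = 0.523599 − 0.523599 = 0.000000
ω = Δθ/dt = 0.000000/1.5 = 0.0000
ω = 0 → v = (Δx·cos θ + Δy·sin θ)/dt = 1.5000

v = 1.5000, ω = 0.0000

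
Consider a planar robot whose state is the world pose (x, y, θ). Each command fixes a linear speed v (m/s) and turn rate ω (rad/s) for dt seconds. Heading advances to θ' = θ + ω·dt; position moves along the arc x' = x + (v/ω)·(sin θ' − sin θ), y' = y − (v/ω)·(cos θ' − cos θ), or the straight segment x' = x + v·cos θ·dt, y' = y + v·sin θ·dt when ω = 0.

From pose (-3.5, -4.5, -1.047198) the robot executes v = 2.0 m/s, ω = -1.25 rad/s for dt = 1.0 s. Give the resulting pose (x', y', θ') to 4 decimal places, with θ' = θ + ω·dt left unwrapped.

θ' = -1.0472 + -1.25·1.0 = -2.2972
R = v/ω = 2.0/-1.25 = -1.6000
x' = -3.5 + -1.6000·(sin -2.2972 − sin -1.0472) = -3.6895
y' = -4.5 − -1.6000·(cos -2.2972 − cos -1.0472) = -6.3627

(-3.6895, -6.3627, -2.2972)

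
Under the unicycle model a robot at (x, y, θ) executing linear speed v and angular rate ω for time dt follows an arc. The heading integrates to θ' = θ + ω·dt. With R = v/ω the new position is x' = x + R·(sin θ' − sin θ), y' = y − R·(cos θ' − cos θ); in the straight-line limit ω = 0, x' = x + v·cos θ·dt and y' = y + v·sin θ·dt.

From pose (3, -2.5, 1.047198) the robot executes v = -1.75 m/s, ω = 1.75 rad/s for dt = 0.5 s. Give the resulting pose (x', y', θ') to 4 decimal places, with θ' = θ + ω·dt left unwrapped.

(2.9271, -3.3442, 1.9222)

θ' = 1.0472 + 1.75·0.5 = 1.9222
R = v/ω = -1.75/1.75 = -1.0000
x' = 3 + -1.0000·(sin 1.9222 − sin 1.0472) = 2.9271
y' = -2.5 − -1.0000·(cos 1.9222 − cos 1.0472) = -3.3442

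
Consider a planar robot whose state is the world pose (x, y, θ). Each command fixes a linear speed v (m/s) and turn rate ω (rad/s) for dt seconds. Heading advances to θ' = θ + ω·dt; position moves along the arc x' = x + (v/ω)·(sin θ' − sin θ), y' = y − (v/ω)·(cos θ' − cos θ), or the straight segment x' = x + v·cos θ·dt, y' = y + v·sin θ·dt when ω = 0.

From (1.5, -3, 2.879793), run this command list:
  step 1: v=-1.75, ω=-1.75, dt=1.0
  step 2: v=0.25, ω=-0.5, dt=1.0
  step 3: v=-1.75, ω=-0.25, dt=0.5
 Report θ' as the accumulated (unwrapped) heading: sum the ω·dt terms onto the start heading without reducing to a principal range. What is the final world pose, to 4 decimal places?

step 1: θ'=1.1298 (R=1.0000) → pose (2.1455, -4.3928, 1.1298)
step 2: θ'=0.6298 (R=-0.5000) → pose (2.3032, -4.2021, 0.6298)
step 3: θ'=0.5048 (R=7.0000) → pose (1.5657, -4.6720, 0.5048)

(1.5657, -4.6720, 0.5048)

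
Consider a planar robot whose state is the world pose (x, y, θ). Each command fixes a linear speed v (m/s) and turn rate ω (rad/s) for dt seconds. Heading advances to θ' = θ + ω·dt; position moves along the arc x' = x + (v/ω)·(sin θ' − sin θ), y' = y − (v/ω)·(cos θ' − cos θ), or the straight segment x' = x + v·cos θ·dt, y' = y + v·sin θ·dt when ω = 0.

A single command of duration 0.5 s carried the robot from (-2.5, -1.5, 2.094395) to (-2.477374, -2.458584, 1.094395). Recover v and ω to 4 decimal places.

v = -2.0000, ω = -2.0000

Δθ = 1.094395 − 2.094395 = -1.000000
ω = Δθ/dt = -1.000000/0.5 = -2.0000
R = −Δy/(cos θ' − cos θ) = 1.0000
v = R·ω = 1.0000·-2.0000 = -2.0000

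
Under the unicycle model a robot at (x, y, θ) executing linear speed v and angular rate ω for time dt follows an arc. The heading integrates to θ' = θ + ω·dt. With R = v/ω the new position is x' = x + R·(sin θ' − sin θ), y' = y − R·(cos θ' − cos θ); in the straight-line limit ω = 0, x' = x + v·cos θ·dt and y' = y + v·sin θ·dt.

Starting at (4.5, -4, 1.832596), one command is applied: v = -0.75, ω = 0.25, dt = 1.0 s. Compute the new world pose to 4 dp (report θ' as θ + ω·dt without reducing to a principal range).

(4.7822, -4.6928, 2.0826)

θ' = 1.8326 + 0.25·1.0 = 2.0826
R = v/ω = -0.75/0.25 = -3.0000
x' = 4.5 + -3.0000·(sin 2.0826 − sin 1.8326) = 4.7822
y' = -4 − -3.0000·(cos 2.0826 − cos 1.8326) = -4.6928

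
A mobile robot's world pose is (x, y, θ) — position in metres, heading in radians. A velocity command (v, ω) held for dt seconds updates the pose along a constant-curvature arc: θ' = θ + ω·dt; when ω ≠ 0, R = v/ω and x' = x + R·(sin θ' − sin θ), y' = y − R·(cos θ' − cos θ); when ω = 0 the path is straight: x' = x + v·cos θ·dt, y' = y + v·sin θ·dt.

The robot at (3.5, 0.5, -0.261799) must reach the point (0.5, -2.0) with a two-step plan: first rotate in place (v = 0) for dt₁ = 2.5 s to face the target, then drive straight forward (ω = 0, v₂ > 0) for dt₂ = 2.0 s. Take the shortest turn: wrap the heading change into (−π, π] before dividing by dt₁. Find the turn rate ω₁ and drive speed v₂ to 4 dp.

ω₁ = -0.8740, v₂ = 1.9526

heading to target = atan2(-2−0.5, 0.5−3.5) = -2.4469
Δθ = wrap(-2.4469 − -0.2618) = -2.1851; ω₁ = Δθ/dt₁ = -0.8740
distance = √((0.5−3.5)² + (-2−0.5)²) = 3.9051; v₂ = distance/dt₂ = 1.9526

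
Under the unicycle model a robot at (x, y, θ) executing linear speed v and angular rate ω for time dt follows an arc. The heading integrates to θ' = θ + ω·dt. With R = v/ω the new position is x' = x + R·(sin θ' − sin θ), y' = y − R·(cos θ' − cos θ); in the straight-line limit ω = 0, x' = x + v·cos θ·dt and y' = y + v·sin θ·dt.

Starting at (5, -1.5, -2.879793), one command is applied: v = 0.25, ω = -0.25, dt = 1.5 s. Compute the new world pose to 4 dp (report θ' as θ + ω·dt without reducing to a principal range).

θ' = -2.8798 + -0.25·1.5 = -3.2548
R = v/ω = 0.25/-0.25 = -1.0000
x' = 5 + -1.0000·(sin -3.2548 − sin -2.8798) = 4.6282
y' = -1.5 − -1.0000·(cos -3.2548 − cos -2.8798) = -1.5277

(4.6282, -1.5277, -3.2548)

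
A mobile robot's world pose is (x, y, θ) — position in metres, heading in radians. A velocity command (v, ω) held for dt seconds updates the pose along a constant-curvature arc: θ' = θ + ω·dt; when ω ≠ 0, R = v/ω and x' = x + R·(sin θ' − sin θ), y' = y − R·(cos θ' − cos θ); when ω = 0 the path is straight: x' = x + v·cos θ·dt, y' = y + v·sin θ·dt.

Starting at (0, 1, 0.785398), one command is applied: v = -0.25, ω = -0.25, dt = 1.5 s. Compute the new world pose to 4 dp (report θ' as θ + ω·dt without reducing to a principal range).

θ' = 0.7854 + -0.25·1.5 = 0.4104
R = v/ω = -0.25/-0.25 = 1.0000
x' = 0 + 1.0000·(sin 0.4104 − sin 0.7854) = -0.3081
y' = 1 − 1.0000·(cos 0.4104 − cos 0.7854) = 0.7901

(-0.3081, 0.7901, 0.4104)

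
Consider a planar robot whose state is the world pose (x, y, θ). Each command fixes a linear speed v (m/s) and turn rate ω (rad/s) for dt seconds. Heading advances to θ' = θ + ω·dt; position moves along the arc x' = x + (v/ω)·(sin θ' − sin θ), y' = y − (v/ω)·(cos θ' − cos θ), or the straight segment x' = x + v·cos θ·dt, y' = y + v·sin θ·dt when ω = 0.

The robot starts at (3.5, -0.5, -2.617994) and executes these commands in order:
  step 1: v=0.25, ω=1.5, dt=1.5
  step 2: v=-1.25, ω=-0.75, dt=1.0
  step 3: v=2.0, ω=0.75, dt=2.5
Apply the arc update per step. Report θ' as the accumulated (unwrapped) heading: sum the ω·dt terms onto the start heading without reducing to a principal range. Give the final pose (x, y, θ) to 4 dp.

step 1: θ'=-0.3680 (R=0.1667) → pose (3.5234, -0.7998, -0.3680)
step 2: θ'=-1.1180 (R=1.6667) → pose (2.6242, 0.0261, -1.1180)
step 3: θ'=0.7570 (R=2.6667) → pose (6.8535, -0.7457, 0.7570)

(6.8535, -0.7457, 0.7570)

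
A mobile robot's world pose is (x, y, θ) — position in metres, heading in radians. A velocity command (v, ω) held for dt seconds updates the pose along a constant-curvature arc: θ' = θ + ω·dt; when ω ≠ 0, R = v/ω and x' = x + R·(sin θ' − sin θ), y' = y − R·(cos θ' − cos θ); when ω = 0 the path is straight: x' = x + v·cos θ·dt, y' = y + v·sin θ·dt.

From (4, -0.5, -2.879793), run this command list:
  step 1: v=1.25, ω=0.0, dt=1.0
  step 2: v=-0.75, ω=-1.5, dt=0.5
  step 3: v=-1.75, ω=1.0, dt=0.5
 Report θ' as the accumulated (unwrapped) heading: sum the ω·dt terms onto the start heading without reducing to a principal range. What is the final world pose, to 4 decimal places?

(3.9980, -1.0692, -3.1298)

step 1: θ'=-2.8798 (straight) → pose (2.7926, -0.8235, -2.8798)
step 2: θ'=-3.6298 (R=0.5000) → pose (3.1565, -0.8649, -3.6298)
step 3: θ'=-3.1298 (R=-1.7500) → pose (3.9980, -1.0692, -3.1298)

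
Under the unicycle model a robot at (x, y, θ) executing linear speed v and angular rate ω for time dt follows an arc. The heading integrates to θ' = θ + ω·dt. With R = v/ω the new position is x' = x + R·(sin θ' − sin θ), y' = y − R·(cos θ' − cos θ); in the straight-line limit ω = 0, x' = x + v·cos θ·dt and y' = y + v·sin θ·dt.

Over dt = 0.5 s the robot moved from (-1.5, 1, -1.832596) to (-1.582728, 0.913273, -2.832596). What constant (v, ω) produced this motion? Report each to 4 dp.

Δθ = -2.832596 − -1.832596 = -1.000000
ω = Δθ/dt = -1.000000/0.5 = -2.0000
R = −Δy/(cos θ' − cos θ) = -0.1250
v = R·ω = -0.1250·-2.0000 = 0.2500

v = 0.2500, ω = -2.0000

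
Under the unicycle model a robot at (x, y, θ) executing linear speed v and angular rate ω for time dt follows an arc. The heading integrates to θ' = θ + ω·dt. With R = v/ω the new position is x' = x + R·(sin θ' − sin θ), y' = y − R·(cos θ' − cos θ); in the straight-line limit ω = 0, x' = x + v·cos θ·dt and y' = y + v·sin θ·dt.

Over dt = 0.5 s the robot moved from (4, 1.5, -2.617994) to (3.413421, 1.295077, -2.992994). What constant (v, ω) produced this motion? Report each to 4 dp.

Δθ = -2.992994 − -2.617994 = -0.375000
ω = Δθ/dt = -0.375000/0.5 = -0.7500
R = Δx/(sin θ' − sin θ) = -1.6667
v = R·ω = -1.6667·-0.7500 = 1.2500

v = 1.2500, ω = -0.7500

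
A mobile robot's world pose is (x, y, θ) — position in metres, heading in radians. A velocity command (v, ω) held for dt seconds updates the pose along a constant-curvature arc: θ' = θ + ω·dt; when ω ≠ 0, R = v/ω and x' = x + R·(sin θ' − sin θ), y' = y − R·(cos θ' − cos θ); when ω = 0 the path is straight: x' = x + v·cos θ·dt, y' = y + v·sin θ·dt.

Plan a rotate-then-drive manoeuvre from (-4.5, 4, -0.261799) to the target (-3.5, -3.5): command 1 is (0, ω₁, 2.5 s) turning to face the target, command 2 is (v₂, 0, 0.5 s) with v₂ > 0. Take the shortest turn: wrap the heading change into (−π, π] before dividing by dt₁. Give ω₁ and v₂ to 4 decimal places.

heading to target = atan2(-3.5−4, -3.5−-4.5) = -1.4382
Δθ = wrap(-1.4382 − -0.2618) = -1.1764; ω₁ = Δθ/dt₁ = -0.4706
distance = √((-3.5−-4.5)² + (-3.5−4)²) = 7.5664; v₂ = distance/dt₂ = 15.1327

ω₁ = -0.4706, v₂ = 15.1327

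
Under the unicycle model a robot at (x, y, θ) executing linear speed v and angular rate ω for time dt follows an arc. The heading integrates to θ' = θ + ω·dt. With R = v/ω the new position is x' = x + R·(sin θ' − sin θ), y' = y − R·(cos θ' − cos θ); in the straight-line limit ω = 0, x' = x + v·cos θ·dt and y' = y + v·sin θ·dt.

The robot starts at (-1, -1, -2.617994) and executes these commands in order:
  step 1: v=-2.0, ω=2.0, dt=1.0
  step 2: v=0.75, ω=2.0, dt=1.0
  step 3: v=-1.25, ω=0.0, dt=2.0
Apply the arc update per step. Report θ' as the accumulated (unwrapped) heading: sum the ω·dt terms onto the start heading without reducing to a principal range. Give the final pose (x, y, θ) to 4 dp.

step 1: θ'=-0.6180 (R=-1.0000) → pose (-0.9206, 0.6811, -0.6180)
step 2: θ'=1.3820 (R=0.3750) → pose (-0.3350, 0.9163, 1.3820)
step 3: θ'=1.3820 (straight) → pose (-0.8042, -1.5392, 1.3820)

(-0.8042, -1.5392, 1.3820)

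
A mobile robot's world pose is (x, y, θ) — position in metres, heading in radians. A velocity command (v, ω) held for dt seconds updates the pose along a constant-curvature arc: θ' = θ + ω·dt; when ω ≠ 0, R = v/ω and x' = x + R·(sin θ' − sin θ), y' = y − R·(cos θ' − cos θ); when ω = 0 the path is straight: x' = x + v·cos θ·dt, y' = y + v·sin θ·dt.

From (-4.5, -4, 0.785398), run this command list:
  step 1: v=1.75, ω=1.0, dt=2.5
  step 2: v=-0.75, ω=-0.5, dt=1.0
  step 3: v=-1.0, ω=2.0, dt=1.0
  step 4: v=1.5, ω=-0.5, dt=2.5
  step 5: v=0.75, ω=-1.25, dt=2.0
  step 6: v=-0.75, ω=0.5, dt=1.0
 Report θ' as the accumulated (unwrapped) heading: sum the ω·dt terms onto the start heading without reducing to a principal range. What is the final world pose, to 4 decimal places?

(-7.3733, -3.4454, 1.5354)

step 1: θ'=3.2854 (R=1.7500) → pose (-5.9882, -1.0306, 3.2854)
step 2: θ'=2.7854 (R=1.5000) → pose (-5.2502, -1.1093, 2.7854)
step 3: θ'=4.7854 (R=-0.5000) → pose (-4.5772, -0.6042, 4.7854)
step 4: θ'=3.5354 (R=-3.0000) → pose (-6.4181, -3.5934, 3.5354)
step 5: θ'=1.0354 (R=-0.6000) → pose (-7.1643, -2.7332, 1.0354)
step 6: θ'=1.5354 (R=-1.5000) → pose (-7.3733, -3.4454, 1.5354)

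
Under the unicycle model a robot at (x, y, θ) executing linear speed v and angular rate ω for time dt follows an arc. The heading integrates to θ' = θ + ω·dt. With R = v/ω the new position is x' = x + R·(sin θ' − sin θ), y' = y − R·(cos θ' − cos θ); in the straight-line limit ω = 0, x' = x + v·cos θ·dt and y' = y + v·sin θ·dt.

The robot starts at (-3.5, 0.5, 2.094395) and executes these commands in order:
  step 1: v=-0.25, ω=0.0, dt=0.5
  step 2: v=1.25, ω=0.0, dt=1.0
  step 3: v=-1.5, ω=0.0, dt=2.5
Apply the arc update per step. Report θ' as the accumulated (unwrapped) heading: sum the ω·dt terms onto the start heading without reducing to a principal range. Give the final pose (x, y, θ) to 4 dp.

step 1: θ'=2.0944 (straight) → pose (-3.4375, 0.3917, 2.0944)
step 2: θ'=2.0944 (straight) → pose (-4.0625, 1.4743, 2.0944)
step 3: θ'=2.0944 (straight) → pose (-2.1875, -1.7733, 2.0944)

(-2.1875, -1.7733, 2.0944)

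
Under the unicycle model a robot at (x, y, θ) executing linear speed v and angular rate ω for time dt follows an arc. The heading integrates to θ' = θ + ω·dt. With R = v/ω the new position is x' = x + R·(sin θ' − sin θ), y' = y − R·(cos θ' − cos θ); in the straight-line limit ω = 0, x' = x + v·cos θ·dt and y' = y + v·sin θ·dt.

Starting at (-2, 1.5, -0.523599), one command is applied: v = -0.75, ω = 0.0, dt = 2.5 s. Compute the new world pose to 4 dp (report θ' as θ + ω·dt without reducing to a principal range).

(-3.6238, 2.4375, -0.5236)

θ' = -0.5236 + 0.0·2.5 = -0.5236
ω = 0 → straight: x' = -2 + -0.75·cos(-0.5236)·2.5 = -3.6238
y' = 1.5 + -0.75·sin(-0.5236)·2.5 = 2.4375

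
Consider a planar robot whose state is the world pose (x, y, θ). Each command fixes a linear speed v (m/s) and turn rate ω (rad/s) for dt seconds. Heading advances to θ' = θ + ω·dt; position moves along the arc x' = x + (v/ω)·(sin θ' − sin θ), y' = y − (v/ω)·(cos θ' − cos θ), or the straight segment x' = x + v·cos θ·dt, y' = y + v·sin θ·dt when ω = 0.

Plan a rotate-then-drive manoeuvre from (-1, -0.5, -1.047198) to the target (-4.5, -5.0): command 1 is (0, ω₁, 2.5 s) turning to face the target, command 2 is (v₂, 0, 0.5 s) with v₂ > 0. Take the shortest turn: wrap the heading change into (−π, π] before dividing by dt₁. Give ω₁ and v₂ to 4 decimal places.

ω₁ = -0.4739, v₂ = 11.4018

heading to target = atan2(-5−-0.5, -4.5−-1) = -2.2318
Δθ = wrap(-2.2318 − -1.0472) = -1.1846; ω₁ = Δθ/dt₁ = -0.4739
distance = √((-4.5−-1)² + (-5−-0.5)²) = 5.7009; v₂ = distance/dt₂ = 11.4018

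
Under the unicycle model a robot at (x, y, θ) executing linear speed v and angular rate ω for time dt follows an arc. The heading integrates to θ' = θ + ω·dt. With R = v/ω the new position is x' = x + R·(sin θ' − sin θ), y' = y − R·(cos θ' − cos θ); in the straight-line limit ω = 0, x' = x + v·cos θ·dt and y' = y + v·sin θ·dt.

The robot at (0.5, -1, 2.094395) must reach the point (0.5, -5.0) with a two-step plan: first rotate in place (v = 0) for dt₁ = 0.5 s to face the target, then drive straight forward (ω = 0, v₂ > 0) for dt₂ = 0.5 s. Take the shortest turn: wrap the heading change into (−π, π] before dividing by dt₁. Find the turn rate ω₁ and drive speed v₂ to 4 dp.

heading to target = atan2(-5−-1, 0.5−0.5) = -1.5708
Δθ = wrap(-1.5708 − 2.0944) = 2.6180; ω₁ = Δθ/dt₁ = 5.2360
distance = √((0.5−0.5)² + (-5−-1)²) = 4.0000; v₂ = distance/dt₂ = 8.0000

ω₁ = 5.2360, v₂ = 8.0000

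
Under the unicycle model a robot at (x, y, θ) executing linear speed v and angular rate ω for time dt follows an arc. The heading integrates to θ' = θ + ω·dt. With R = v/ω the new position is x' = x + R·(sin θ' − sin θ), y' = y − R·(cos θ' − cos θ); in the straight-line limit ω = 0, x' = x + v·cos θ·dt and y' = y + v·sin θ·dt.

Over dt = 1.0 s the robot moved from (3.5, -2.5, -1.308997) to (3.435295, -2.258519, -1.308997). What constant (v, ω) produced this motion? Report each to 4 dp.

Δθ = -1.308997 − -1.308997 = 0.000000
ω = Δθ/dt = 0.000000/1.0 = 0.0000
ω = 0 → v = (Δx·cos θ + Δy·sin θ)/dt = -0.2500

v = -0.2500, ω = 0.0000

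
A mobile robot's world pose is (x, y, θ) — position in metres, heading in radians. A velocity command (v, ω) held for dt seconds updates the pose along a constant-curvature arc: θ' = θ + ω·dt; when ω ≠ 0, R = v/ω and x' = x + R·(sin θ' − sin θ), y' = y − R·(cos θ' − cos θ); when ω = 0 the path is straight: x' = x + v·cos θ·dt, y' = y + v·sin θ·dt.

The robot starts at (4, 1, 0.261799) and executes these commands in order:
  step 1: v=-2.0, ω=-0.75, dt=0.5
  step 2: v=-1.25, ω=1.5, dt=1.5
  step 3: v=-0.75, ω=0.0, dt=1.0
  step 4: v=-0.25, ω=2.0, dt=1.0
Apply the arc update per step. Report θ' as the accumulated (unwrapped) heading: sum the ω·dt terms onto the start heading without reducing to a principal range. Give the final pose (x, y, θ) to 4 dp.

(2.8236, -0.9827, 4.1368)

step 1: θ'=-0.1132 (R=2.6667) → pose (3.0086, 0.9262, -0.1132)
step 2: θ'=2.1368 (R=-0.8333) → pose (2.2111, -0.3487, 2.1368)
step 3: θ'=2.1368 (straight) → pose (2.6133, -0.9817, 2.1368)
step 4: θ'=4.1368 (R=-0.1250) → pose (2.8236, -0.9827, 4.1368)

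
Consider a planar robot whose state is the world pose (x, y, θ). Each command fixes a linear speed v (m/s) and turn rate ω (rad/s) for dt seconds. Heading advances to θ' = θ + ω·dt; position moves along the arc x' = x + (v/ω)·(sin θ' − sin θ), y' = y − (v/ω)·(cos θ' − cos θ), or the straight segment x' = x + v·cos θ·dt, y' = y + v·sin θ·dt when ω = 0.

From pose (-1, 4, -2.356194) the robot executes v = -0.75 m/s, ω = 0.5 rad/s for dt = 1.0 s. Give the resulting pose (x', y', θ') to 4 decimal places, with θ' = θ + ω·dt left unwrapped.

θ' = -2.3562 + 0.5·1.0 = -1.8562
R = v/ω = -0.75/0.5 = -1.5000
x' = -1 + -1.5000·(sin -1.8562 − sin -2.3562) = -0.6213
y' = 4 − -1.5000·(cos -1.8562 − cos -2.3562) = 4.6384

(-0.6213, 4.6384, -1.8562)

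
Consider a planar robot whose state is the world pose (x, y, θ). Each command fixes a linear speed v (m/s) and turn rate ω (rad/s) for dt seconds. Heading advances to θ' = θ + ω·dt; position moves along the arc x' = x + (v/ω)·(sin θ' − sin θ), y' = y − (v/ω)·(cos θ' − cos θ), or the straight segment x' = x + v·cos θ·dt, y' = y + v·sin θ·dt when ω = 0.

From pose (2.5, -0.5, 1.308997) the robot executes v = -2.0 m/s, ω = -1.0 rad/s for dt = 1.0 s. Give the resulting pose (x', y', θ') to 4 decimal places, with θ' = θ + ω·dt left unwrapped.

(1.1764, -1.8876, 0.3090)

θ' = 1.3090 + -1.0·1.0 = 0.3090
R = v/ω = -2.0/-1.0 = 2.0000
x' = 2.5 + 2.0000·(sin 0.3090 − sin 1.3090) = 1.1764
y' = -0.5 − 2.0000·(cos 0.3090 − cos 1.3090) = -1.8876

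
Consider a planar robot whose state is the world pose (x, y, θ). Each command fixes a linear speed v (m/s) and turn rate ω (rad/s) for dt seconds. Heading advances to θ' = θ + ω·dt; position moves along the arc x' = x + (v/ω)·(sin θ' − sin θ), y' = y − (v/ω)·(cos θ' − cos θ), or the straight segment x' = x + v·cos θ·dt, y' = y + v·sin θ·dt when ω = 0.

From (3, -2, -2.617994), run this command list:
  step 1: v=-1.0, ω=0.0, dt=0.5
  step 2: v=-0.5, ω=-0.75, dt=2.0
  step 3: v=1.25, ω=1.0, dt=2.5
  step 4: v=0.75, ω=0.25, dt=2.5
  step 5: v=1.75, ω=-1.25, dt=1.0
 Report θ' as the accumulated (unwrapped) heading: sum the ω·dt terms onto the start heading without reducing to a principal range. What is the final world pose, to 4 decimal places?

(2.4408, -6.0116, -2.2430)

step 1: θ'=-2.6180 (straight) → pose (3.4330, -1.7500, -2.6180)
step 2: θ'=-4.1180 (R=0.6667) → pose (4.3187, -1.9540, -4.1180)
step 3: θ'=-1.6180 (R=1.2500) → pose (2.0345, -2.5950, -1.6180)
step 4: θ'=-0.9930 (R=3.0000) → pose (2.5181, -4.3751, -0.9930)
step 5: θ'=-2.2430 (R=-1.4000) → pose (2.4408, -6.0116, -2.2430)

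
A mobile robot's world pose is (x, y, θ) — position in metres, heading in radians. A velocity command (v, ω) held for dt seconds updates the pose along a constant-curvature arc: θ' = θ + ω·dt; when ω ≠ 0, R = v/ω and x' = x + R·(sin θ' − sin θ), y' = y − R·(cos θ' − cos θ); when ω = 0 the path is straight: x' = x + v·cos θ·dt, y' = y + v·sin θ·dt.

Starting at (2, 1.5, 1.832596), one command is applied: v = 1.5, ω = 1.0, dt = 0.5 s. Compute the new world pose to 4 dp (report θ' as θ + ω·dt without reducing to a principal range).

θ' = 1.8326 + 1.0·0.5 = 2.3326
R = v/ω = 1.5/1.0 = 1.5000
x' = 2 + 1.5000·(sin 2.3326 − sin 1.8326) = 1.6365
y' = 1.5 − 1.5000·(cos 2.3326 − cos 1.8326) = 2.1471

(1.6365, 2.1471, 2.3326)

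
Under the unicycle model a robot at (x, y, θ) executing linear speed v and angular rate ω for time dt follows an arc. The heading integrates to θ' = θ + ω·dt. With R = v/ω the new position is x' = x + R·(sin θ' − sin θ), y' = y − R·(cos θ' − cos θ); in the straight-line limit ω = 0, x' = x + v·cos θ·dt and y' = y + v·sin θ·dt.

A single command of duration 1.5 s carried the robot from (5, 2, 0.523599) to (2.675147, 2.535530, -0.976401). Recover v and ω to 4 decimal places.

v = -1.7500, ω = -1.0000

Δθ = -0.976401 − 0.523599 = -1.500000
ω = Δθ/dt = -1.500000/1.5 = -1.0000
R = Δx/(sin θ' − sin θ) = 1.7500
v = R·ω = 1.7500·-1.0000 = -1.7500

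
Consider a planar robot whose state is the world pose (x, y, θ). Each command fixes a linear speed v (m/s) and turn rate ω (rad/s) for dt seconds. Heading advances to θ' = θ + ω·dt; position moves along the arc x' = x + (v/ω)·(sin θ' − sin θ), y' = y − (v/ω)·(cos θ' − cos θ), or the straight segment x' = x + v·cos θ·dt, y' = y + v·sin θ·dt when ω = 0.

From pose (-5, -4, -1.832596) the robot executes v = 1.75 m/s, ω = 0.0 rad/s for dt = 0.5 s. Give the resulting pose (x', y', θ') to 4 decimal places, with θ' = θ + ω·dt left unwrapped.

θ' = -1.8326 + 0.0·0.5 = -1.8326
ω = 0 → straight: x' = -5 + 1.75·cos(-1.8326)·0.5 = -5.2265
y' = -4 + 1.75·sin(-1.8326)·0.5 = -4.8452

(-5.2265, -4.8452, -1.8326)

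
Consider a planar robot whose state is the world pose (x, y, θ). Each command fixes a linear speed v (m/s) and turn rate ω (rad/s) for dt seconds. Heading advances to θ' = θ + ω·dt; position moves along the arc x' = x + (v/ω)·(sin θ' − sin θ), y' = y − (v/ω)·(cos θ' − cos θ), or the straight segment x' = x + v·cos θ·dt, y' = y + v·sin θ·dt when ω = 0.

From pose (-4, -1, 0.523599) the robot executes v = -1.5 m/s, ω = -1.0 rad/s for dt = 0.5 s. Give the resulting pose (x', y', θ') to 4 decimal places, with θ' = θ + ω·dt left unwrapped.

(-4.7146, -1.2005, 0.0236)

θ' = 0.5236 + -1.0·0.5 = 0.0236
R = v/ω = -1.5/-1.0 = 1.5000
x' = -4 + 1.5000·(sin 0.0236 − sin 0.5236) = -4.7146
y' = -1 − 1.5000·(cos 0.0236 − cos 0.5236) = -1.2005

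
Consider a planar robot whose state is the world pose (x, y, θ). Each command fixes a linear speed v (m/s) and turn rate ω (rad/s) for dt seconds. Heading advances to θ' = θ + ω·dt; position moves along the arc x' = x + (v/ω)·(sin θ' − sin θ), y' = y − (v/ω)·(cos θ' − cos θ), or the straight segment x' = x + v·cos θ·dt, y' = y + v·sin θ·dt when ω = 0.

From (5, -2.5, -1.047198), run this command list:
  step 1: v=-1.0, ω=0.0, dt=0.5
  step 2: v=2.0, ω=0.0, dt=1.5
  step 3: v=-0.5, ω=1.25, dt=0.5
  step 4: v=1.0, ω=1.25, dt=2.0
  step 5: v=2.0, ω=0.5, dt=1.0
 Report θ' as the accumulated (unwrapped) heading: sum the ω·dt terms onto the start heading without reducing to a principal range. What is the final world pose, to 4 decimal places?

(5.7354, -1.9433, 2.5778)

step 1: θ'=-1.0472 (straight) → pose (4.7500, -2.0670, -1.0472)
step 2: θ'=-1.0472 (straight) → pose (6.2500, -4.6651, -1.0472)
step 3: θ'=-0.4222 (R=-0.4000) → pose (6.0675, -4.5002, -0.4222)
step 4: θ'=2.0778 (R=0.8000) → pose (7.0947, -3.3820, 2.0778)
step 5: θ'=2.5778 (R=4.0000) → pose (5.7354, -1.9433, 2.5778)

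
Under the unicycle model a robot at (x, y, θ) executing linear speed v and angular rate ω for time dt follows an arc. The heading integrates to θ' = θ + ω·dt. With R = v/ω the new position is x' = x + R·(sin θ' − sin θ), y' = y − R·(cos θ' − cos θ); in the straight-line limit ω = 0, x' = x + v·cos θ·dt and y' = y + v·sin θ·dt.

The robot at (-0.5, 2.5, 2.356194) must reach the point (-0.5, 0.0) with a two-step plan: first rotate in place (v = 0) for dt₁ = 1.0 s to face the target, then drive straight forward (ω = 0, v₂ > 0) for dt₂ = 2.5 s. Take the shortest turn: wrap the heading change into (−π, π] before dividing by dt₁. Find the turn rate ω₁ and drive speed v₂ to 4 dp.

heading to target = atan2(0−2.5, -0.5−-0.5) = -1.5708
Δθ = wrap(-1.5708 − 2.3562) = 2.3562; ω₁ = Δθ/dt₁ = 2.3562
distance = √((-0.5−-0.5)² + (0−2.5)²) = 2.5000; v₂ = distance/dt₂ = 1.0000

ω₁ = 2.3562, v₂ = 1.0000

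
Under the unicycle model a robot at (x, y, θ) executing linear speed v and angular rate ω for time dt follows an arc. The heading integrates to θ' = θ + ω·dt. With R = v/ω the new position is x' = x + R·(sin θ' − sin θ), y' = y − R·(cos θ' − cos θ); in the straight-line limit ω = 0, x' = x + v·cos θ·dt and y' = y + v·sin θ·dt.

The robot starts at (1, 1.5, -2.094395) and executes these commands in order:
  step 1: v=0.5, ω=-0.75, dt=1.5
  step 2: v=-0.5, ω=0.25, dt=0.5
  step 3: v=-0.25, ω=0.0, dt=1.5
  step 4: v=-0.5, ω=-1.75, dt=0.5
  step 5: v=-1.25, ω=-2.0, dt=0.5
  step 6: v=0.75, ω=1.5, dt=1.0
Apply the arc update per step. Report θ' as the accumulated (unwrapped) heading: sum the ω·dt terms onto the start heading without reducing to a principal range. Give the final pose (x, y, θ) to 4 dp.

step 1: θ'=-3.2194 (R=-0.6667) → pose (0.3708, 1.1687, -3.2194)
step 2: θ'=-3.0944 (R=-2.0000) → pose (0.6206, 1.1649, -3.0944)
step 3: θ'=-3.0944 (straight) → pose (0.9952, 1.1826, -3.0944)
step 4: θ'=-3.9694 (R=0.2857) → pose (1.2191, 1.0904, -3.9694)
step 5: θ'=-4.9694 (R=0.6250) → pose (1.3633, 0.5088, -4.9694)
step 6: θ'=-3.4694 (R=0.5000) → pose (1.0407, 1.1092, -3.4694)

(1.0407, 1.1092, -3.4694)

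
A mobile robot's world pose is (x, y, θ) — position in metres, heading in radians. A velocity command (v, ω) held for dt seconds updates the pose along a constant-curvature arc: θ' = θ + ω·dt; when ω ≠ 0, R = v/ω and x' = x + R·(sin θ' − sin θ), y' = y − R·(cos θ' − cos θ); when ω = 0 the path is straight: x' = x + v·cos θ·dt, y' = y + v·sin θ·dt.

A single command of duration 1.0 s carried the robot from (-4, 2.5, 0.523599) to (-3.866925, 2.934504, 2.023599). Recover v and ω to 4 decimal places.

Δθ = 2.023599 − 0.523599 = 1.500000
ω = Δθ/dt = 1.500000/1.0 = 1.5000
R = −Δy/(cos θ' − cos θ) = 0.3333
v = R·ω = 0.3333·1.5000 = 0.5000

v = 0.5000, ω = 1.5000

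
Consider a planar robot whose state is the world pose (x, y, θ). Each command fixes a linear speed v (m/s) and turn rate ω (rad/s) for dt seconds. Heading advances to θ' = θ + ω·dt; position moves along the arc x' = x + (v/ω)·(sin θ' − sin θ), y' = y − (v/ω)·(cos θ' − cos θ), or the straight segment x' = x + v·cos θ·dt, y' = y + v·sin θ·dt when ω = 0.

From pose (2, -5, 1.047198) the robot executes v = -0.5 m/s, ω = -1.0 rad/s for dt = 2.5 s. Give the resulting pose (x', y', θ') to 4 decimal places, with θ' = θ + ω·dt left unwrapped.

θ' = 1.0472 + -1.0·2.5 = -1.4528
R = v/ω = -0.5/-1.0 = 0.5000
x' = 2 + 0.5000·(sin -1.4528 − sin 1.0472) = 1.0705
y' = -5 − 0.5000·(cos -1.4528 − cos 1.0472) = -4.8089

(1.0705, -4.8089, -1.4528)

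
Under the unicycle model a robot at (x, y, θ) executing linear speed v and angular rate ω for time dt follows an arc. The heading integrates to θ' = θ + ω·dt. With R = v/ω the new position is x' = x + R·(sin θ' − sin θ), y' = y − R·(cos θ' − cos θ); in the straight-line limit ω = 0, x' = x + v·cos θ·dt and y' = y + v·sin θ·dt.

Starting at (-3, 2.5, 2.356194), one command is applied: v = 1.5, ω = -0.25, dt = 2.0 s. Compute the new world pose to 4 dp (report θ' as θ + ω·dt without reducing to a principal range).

(-4.5147, 5.0534, 1.8562)

θ' = 2.3562 + -0.25·2.0 = 1.8562
R = v/ω = 1.5/-0.25 = -6.0000
x' = -3 + -6.0000·(sin 1.8562 − sin 2.3562) = -4.5147
y' = 2.5 − -6.0000·(cos 1.8562 − cos 2.3562) = 5.0534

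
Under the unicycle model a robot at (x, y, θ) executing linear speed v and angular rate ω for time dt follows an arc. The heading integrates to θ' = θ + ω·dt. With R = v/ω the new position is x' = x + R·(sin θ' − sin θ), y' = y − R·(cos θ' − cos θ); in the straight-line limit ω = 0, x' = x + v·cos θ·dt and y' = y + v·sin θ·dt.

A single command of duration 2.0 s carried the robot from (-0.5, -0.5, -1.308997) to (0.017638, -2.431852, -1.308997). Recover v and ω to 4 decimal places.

Δθ = -1.308997 − -1.308997 = 0.000000
ω = Δθ/dt = 0.000000/2.0 = 0.0000
ω = 0 → v = (Δx·cos θ + Δy·sin θ)/dt = 1.0000

v = 1.0000, ω = 0.0000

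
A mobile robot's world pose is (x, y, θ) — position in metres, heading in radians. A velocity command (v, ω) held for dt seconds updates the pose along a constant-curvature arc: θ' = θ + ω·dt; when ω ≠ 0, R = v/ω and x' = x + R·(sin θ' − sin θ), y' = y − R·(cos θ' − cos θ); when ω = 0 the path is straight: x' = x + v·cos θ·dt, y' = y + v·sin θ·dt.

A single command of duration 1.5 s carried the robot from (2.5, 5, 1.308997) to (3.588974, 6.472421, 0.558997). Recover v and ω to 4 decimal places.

Δθ = 0.558997 − 1.308997 = -0.750000
ω = Δθ/dt = -0.750000/1.5 = -0.5000
R = −Δy/(cos θ' − cos θ) = -2.5000
v = R·ω = -2.5000·-0.5000 = 1.2500

v = 1.2500, ω = -0.5000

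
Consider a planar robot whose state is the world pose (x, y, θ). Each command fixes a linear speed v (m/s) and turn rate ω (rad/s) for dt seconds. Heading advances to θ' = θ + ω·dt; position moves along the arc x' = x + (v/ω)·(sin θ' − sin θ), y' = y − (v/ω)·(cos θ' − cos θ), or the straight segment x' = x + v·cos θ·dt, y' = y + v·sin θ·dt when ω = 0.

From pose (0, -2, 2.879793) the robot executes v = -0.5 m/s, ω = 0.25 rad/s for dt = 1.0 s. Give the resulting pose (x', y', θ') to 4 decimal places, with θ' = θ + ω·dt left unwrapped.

(0.4940, -2.0680, 3.1298)

θ' = 2.8798 + 0.25·1.0 = 3.1298
R = v/ω = -0.5/0.25 = -2.0000
x' = 0 + -2.0000·(sin 3.1298 − sin 2.8798) = 0.4940
y' = -2 − -2.0000·(cos 3.1298 − cos 2.8798) = -2.0680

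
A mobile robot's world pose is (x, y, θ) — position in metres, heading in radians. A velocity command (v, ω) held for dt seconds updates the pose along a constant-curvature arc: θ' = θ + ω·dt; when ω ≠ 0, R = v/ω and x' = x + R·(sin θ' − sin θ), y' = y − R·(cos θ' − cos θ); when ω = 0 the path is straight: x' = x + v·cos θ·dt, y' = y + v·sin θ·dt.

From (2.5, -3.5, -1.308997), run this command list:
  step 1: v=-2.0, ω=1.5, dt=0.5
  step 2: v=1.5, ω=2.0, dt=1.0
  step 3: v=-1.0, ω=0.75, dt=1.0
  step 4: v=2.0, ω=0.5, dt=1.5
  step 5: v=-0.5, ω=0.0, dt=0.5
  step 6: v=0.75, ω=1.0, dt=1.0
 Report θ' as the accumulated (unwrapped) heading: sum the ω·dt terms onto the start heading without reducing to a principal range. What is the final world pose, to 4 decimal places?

step 1: θ'=-0.5590 (R=-1.3333) → pose (1.9192, -2.7147, -0.5590)
step 2: θ'=1.4410 (R=0.7500) → pose (3.0607, -2.1759, 1.4410)
step 3: θ'=2.1910 (R=-1.3333) → pose (3.2978, -3.1235, 2.1910)
step 4: θ'=2.9410 (R=4.0000) → pose (0.8397, -1.5285, 2.9410)
step 5: θ'=2.9410 (straight) → pose (1.0847, -1.5783, 2.9410)
step 6: θ'=3.9410 (R=0.7500) → pose (0.3976, -1.7904, 3.9410)

(0.3976, -1.7904, 3.9410)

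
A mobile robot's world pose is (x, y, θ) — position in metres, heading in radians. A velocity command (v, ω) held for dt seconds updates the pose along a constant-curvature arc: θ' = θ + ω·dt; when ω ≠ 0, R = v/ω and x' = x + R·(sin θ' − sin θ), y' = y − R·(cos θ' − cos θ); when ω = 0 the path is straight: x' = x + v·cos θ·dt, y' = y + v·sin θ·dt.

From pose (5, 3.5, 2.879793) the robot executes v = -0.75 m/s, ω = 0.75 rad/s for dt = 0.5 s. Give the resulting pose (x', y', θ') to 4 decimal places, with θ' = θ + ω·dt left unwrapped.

θ' = 2.8798 + 0.75·0.5 = 3.2548
R = v/ω = -0.75/0.75 = -1.0000
x' = 5 + -1.0000·(sin 3.2548 − sin 2.8798) = 5.3718
y' = 3.5 − -1.0000·(cos 3.2548 − cos 2.8798) = 3.4723

(5.3718, 3.4723, 3.2548)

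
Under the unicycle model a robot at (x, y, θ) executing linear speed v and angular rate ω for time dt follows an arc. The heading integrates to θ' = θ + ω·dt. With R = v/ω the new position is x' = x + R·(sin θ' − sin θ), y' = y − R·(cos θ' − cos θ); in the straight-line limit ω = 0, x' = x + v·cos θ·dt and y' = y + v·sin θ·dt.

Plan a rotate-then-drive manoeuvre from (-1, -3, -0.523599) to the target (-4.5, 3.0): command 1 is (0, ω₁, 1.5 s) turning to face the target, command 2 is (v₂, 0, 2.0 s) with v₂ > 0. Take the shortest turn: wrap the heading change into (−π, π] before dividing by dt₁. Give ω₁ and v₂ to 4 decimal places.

ω₁ = 1.7483, v₂ = 3.4731

heading to target = atan2(3−-3, -4.5−-1) = 2.0989
Δθ = wrap(2.0989 − -0.5236) = 2.6225; ω₁ = Δθ/dt₁ = 1.7483
distance = √((-4.5−-1)² + (3−-3)²) = 6.9462; v₂ = distance/dt₂ = 3.4731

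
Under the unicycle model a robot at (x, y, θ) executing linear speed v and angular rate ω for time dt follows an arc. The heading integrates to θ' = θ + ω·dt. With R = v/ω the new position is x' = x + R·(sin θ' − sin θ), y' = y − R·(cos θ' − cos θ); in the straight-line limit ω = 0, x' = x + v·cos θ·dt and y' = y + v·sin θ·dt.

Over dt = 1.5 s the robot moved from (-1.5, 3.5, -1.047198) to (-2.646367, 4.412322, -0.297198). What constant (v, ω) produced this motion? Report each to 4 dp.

Δθ = -0.297198 − -1.047198 = 0.750000
ω = Δθ/dt = 0.750000/1.5 = 0.5000
R = Δx/(sin θ' − sin θ) = -2.0000
v = R·ω = -2.0000·0.5000 = -1.0000

v = -1.0000, ω = 0.5000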